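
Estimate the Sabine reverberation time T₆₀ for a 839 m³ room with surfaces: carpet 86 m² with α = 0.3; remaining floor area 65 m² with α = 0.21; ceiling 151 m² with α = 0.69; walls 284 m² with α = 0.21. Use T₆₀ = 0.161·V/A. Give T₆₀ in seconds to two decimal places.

A = Σ Sᵢαᵢ = 86·0.3 + 65·0.21 + 151·0.69 + 284·0.21 = 203.28 m².
T₆₀ = 0.161 × 839 / 203.28 = 0.664 s.

0.66 s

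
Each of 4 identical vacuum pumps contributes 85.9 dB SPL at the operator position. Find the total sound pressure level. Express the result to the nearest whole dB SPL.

92 dB SPL

L_total = L₁ + 10·log₁₀ N for N identical incoherent sources.
L_total = 85.9 + 10·log₁₀(4) = 85.9 + 6.021 = 91.92 dB SPL.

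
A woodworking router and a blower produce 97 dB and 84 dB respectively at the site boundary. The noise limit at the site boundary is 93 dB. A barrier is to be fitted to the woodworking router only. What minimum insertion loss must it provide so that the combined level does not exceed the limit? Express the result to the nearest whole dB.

Fixed contribution from the other source: Σ 10^(L/10) = 10^(84/10) = 2.512e+08 (84.00 dB).
The limit corresponds to 10^(93/10) = 1.995e+09; subtracting the fixed part leaves 1.744e+09 for the woodworking router, i.e. 92.42 dB.
Required insertion loss = 97 − 92.42 = 4.58 dB.

5 dB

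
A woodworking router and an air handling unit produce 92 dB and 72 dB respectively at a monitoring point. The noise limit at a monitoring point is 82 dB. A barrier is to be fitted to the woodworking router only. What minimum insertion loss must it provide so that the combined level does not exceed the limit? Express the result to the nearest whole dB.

10 dB

Everything except the woodworking router sums to 10^(72/10) = 1.585e+07 in linear terms, 72.00 dB.
The limit corresponds to 10^(82/10) = 1.585e+08; subtracting the fixed part leaves 1.426e+08 for the woodworking router, i.e. 81.54 dB.
Required insertion loss = 92 − 81.54 = 10.46 dB.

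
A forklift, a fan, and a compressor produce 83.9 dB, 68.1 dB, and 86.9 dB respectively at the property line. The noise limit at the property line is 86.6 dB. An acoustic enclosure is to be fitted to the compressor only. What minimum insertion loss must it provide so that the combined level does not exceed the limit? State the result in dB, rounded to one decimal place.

The untreated sources together contribute 10^(83.9/10) + 10^(68.1/10) = 2.519e+08, i.e. 84.01 dB.
The limit corresponds to 10^(86.6/10) = 4.571e+08; subtracting the fixed part leaves 2.052e+08 for the compressor, i.e. 83.12 dB.
So the compressor must be reduced from 86.9 to 83.12 dB: IL = 3.78 dB.

3.8 dB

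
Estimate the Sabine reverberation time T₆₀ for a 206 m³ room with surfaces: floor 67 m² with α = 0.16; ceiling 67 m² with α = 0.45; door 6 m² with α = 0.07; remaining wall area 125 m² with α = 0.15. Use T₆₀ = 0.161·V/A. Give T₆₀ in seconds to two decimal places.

A = Σ Sᵢαᵢ = 67·0.16 + 67·0.45 + 6·0.07 + 125·0.15 = 60.04 m².
T₆₀ = 0.161 × 206 / 60.04 = 0.552 s.

0.55 s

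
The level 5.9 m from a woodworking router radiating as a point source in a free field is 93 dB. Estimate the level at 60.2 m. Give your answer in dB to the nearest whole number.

Point-source attenuation: ΔL = 20·log₁₀(r₂/r₁) = 20·log₁₀(60.2/5.9) = 20.175 dB.
L₂ = 93 − 20·log₁₀(60.2/5.9) = 93 − 20.175 = 72.83 dB.

73 dB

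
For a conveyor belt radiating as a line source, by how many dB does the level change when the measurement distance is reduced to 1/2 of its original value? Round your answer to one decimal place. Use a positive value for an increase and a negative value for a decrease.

A line source loses 3 dB per doubling of distance; generally ΔL = −10·log₁₀(r₂/r₁).
ΔL = −10·log₁₀(0.5) = +3.01 dB.

+3.0 dB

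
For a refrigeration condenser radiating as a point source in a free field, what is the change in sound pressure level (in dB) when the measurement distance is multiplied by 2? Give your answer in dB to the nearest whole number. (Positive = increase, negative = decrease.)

-6 dB

A point source loses 6 dB per doubling of distance; generally ΔL = −20·log₁₀(r₂/r₁).
ΔL = −20·log₁₀(2) = -6.02 dB.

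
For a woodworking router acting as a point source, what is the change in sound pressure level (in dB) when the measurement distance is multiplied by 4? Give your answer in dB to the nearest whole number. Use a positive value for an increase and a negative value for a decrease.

Point-source spreading: ΔL = −20·log₁₀(r₂/r₁).
ΔL = −20·log₁₀(4) = -12.04 dB.

-12 dB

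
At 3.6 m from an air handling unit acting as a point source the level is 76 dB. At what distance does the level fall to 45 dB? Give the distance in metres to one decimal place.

127.7 m

Point-source spreading drops the level by 20·log₁₀(r₂/r₁); inverting, r₂/r₁ = 10^(ΔL/20).
r₂ = 3.6·10^((76−45)/20) = 3.6·10^(31.0/20) = 127.73 m.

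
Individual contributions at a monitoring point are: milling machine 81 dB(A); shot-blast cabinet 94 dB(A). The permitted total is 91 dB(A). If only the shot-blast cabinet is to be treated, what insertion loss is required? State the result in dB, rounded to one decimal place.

Fixed contribution from the other source: Σ 10^(L/10) = 10^(81/10) = 1.259e+08 (81.00 dB(A)).
The limit corresponds to 10^(91/10) = 1.259e+09; subtracting the fixed part leaves 1.133e+09 for the shot-blast cabinet, i.e. 90.54 dB(A).
So the shot-blast cabinet must be reduced from 94 to 90.54 dB(A): IL = 3.46 dB.

3.5 dB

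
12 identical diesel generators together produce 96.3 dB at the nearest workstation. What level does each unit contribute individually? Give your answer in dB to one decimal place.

For N identical incoherent sources L_total = L₁ + 10·log₁₀ N, so L₁ = 96.3 − 10·log₁₀(12) = 96.3 − 10.792.

85.5 dB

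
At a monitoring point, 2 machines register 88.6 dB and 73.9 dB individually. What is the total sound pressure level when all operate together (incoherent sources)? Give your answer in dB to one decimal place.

88.7 dB

For uncorrelated sources the intensities add, so convert each level to linear form, sum, and take 10·log₁₀ of the total.
Σ 10^(L/10) = 10^(88.6/10) + 10^(73.9/10) = 7.490e+08.
L_total = 10·log₁₀(7.490e+08) = 88.74 dB.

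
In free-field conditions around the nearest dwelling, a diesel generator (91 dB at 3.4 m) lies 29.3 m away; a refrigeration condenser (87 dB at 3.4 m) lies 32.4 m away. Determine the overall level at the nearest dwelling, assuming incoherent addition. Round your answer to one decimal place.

73.5 dB

First find each source's level at the receiver (point-source: −20·log₁₀(r/r_ref)), then combine on an intensity basis.
diesel generator: 91 − 20·log₁₀(29.3/3.4) = 91 − 18.71 = 72.29 dB.
refrigeration condenser: 87 − 20·log₁₀(32.4/3.4) = 87 − 19.58 = 67.42 dB.
Σ 10^(L/10) = 2.247e+07 → L_total = 10·log₁₀(2.247e+07) = 73.52 dB.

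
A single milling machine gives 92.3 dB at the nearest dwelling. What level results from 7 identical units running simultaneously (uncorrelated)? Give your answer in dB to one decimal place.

With 7 equal, uncorrelated contributions the intensity is 7× that of one unit, giving a rise of 10·log₁₀ 7.
L_total = 92.3 + 10·log₁₀(7) = 92.3 + 8.451 = 100.75 dB.

100.8 dB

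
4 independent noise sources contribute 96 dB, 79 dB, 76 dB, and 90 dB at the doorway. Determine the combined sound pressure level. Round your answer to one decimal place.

For uncorrelated sources the intensities add, so convert each level to linear form, sum, and take 10·log₁₀ of the total.
Σ 10^(L/10) = 10^(96/10) + 10^(79/10) + 10^(76/10) + 10^(90/10) = 5.100e+09.
L_total = 10·log₁₀(5.100e+09) = 97.08 dB.

97.1 dB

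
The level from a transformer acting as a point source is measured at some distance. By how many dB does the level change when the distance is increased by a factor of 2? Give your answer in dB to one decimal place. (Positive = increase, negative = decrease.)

-6.0 dB

Point-source spreading: ΔL = −20·log₁₀(r₂/r₁).
ΔL = −20·log₁₀(2) = -6.02 dB.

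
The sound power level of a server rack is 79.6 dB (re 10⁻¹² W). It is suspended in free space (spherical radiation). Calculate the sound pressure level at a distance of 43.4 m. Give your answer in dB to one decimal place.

L_p = L_w − 10·log₁₀(4π·r²) with r = 43.4 m.
4π·r² = 2.367e+04 m², 10·log₁₀ of that is 43.742 dB.
L_p = 79.6 − 43.742 = 35.86 dB.

35.9 dB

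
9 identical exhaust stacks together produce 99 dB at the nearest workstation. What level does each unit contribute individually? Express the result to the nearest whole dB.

For N identical incoherent sources L_total = L₁ + 10·log₁₀ N, so L₁ = 99 − 10·log₁₀(9) = 99 − 9.542.

89 dB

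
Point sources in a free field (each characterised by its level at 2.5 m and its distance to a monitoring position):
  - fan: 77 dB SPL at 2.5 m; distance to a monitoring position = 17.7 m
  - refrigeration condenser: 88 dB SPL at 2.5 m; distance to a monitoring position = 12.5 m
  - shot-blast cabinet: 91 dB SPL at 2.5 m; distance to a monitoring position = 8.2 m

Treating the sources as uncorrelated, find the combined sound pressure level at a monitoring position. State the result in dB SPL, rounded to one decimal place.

Propagate each source to the receiver with L = L_ref − 20·log₁₀(r/r_ref), then add intensities.
fan: 77 − 20·log₁₀(17.7/2.5) = 77 − 17.00 = 60.00 dB SPL.
refrigeration condenser: 88 − 20·log₁₀(12.5/2.5) = 88 − 13.98 = 74.02 dB SPL.
shot-blast cabinet: 91 − 20·log₁₀(8.2/2.5) = 91 − 10.32 = 80.68 dB SPL.
Σ 10^(L/10) = 1.433e+08 → L_total = 10·log₁₀(1.433e+08) = 81.56 dB SPL.

81.6 dB SPL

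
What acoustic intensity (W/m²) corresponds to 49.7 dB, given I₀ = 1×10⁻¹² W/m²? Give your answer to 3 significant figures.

L = 10·log₁₀(I/I₀) ⇒ I = I₀·10^(L/10) = 10⁻¹² × 10^4.97.

9.33e-08 W/m²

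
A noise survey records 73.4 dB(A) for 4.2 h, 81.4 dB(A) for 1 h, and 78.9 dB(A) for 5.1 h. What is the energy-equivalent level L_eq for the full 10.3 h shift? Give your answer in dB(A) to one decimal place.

The energy average is taken in the linear domain: L_eq = 10·log₁₀[(Σ tᵢ·10^(Lᵢ/10))/T], T = 10.3 h.
Σ tᵢ·10^(Lᵢ/10) = 4.2·10^(73.4/10) + 1·10^(81.4/10) + 5.1·10^(78.9/10) = 6.258e+08.
L_eq = 10·log₁₀(6.258e+08/10.3) = 77.84 dB(A).

77.8 dB(A)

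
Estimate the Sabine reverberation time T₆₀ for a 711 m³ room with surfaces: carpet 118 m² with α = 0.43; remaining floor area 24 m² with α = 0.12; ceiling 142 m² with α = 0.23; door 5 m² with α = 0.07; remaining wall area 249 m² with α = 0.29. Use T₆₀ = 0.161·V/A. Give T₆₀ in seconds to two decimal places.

0.72 s

Summing Sᵢαᵢ: 118·0.43 + 24·0.12 + 142·0.23 + 5·0.07 + 249·0.29 = 158.84 m².
T₆₀ = 0.161 × 711 / 158.84 = 0.721 s.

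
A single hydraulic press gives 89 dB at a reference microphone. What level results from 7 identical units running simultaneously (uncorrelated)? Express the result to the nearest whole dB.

97 dB

L_total = L₁ + 10·log₁₀ N for N identical incoherent sources.
L_total = 89 + 10·log₁₀(7) = 89 + 8.451 = 97.45 dB.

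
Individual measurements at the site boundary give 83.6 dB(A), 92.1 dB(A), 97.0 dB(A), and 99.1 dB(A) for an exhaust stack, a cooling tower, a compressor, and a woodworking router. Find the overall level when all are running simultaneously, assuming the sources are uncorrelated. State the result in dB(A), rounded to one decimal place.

Incoherent sources combine by intensity addition: L_total = 10·log₁₀(Σ 10^(L_i/10)).
Σ 10^(L/10) = 10^(83.6/10) + 10^(92.1/10) + 10^(97.0/10) + 10^(99.1/10) = 1.499e+10.
L_total = 10·log₁₀(1.499e+10) = 101.76 dB(A).

101.8 dB(A)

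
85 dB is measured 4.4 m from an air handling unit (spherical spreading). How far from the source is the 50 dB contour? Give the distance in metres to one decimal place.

For a point source L₁ − L₂ = 20·log₁₀(r₂/r₁), so r₂ = r₁·10^((L₁−L₂)/20).
r₂ = 4.4·10^((85−50)/20) = 4.4·10^(35.0/20) = 247.43 m.

247.4 m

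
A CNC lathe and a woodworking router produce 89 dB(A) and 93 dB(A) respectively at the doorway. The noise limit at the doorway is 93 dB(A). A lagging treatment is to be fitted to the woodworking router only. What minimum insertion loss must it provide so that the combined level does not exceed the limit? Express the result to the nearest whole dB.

The untreated sources together contribute 10^(89/10) = 7.943e+08, i.e. 89.00 dB(A).
The limit corresponds to 10^(93/10) = 1.995e+09; subtracting the fixed part leaves 1.201e+09 for the woodworking router, i.e. 90.80 dB(A).
Required insertion loss = 93 − 90.80 = 2.20 dB.

2 dB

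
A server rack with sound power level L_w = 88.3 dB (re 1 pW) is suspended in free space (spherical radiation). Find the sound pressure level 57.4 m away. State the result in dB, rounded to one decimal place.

Free-field spherical radiation: L_p = L_w − 10·log₁₀(4π·r²), r = 57.4 m.
4π·r² = 4.14e+04 m², 10·log₁₀ of that is 46.170 dB.
L_p = 88.3 − 46.170 = 42.13 dB.

42.1 dB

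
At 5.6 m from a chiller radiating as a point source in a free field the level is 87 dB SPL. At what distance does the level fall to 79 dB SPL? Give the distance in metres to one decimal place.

The 8.0 dB drop corresponds to a distance ratio of 10^(8.0/20) for a point source.
r₂ = 5.6·10^((87−79)/20) = 5.6·10^(8.0/20) = 14.07 m.

14.1 m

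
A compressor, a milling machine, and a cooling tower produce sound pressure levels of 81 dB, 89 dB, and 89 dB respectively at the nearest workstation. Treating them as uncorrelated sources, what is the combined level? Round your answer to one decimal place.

92.3 dB

Incoherent sources combine by intensity addition: L_total = 10·log₁₀(Σ 10^(L_i/10)).
Σ 10^(L/10) = 10^(81/10) + 10^(89/10) + 10^(89/10) = 1.715e+09.
L_total = 10·log₁₀(1.715e+09) = 92.34 dB.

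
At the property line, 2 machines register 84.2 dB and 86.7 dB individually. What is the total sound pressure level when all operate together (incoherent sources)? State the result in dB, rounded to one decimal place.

Incoherent sources combine by intensity addition: L_total = 10·log₁₀(Σ 10^(L_i/10)).
Σ 10^(L/10) = 10^(84.2/10) + 10^(86.7/10) = 7.308e+08.
L_total = 10·log₁₀(7.308e+08) = 88.64 dB.

88.6 dB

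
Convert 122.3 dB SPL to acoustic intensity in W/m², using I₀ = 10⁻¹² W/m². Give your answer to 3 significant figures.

1.70 W/m²

L = 10·log₁₀(I/I₀) ⇒ I = I₀·10^(L/10) = 10⁻¹² × 10^12.23.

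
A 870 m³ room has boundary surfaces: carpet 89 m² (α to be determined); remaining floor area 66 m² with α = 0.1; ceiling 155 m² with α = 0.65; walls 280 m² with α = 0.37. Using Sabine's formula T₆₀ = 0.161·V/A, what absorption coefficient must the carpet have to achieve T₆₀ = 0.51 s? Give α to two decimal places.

0.72

A = 0.161·V/T₆₀ = 0.161·870/0.51 = 274.65 m² sabins.
Absorption from the other surfaces = 66·0.1 + 155·0.65 + 280·0.37 = 210.95 m², so the carpet must supply 63.70 m² over 89 m².
α = 63.70/89 = 0.716.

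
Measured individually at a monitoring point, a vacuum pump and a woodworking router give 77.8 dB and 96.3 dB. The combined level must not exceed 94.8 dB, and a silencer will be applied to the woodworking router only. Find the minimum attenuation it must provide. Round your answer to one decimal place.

Fixed contribution from the other source: Σ 10^(L/10) = 10^(77.8/10) = 6.026e+07 (77.80 dB).
The limit corresponds to 10^(94.8/10) = 3.020e+09; subtracting the fixed part leaves 2.960e+09 for the woodworking router, i.e. 94.71 dB.
So the woodworking router must be reduced from 96.3 to 94.71 dB: IL = 1.59 dB.

1.6 dB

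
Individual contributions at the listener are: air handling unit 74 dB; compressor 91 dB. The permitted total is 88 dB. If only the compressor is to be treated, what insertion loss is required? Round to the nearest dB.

3 dB

Fixed contribution from the other source: Σ 10^(L/10) = 10^(74/10) = 2.512e+07 (74.00 dB).
The limit corresponds to 10^(88/10) = 6.310e+08; subtracting the fixed part leaves 6.058e+08 for the compressor, i.e. 87.82 dB.
So the compressor must be reduced from 91 to 87.82 dB: IL = 3.18 dB.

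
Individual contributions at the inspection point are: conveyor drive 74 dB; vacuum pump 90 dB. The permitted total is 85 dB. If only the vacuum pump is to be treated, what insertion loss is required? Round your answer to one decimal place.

Fixed contribution from the other source: Σ 10^(L/10) = 10^(74/10) = 2.512e+07 (74.00 dB).
To meet 85 dB overall, the treated vacuum pump may contribute at most 10^(85/10) − 2.512e+07 = 2.911e+08, i.e. 84.64 dB.
So the vacuum pump must be reduced from 90 to 84.64 dB: IL = 5.36 dB.

5.4 dB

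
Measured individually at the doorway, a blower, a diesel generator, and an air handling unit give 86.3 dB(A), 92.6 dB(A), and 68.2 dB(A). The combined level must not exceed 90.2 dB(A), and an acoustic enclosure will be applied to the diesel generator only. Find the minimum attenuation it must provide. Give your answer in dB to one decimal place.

Everything except the diesel generator sums to 10^(86.3/10) + 10^(68.2/10) = 4.332e+08 in linear terms, 86.37 dB(A).
The limit corresponds to 10^(90.2/10) = 1.047e+09; subtracting the fixed part leaves 6.139e+08 for the diesel generator, i.e. 87.88 dB(A).
Required insertion loss = 92.6 − 87.88 = 4.72 dB.

4.7 dB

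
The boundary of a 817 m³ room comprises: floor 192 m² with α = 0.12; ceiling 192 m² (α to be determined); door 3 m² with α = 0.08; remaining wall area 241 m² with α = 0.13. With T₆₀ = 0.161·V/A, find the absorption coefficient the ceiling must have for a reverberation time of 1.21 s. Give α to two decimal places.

A = 0.161·V/T₆₀ = 0.161·817/1.21 = 108.71 m² sabins.
Absorption from the other surfaces = 192·0.12 + 3·0.08 + 241·0.13 = 54.61 m², so the ceiling must supply 54.10 m² over 192 m².
α = 54.10/192 = 0.282.

0.28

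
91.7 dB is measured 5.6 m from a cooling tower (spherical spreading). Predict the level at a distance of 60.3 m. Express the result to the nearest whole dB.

71 dB

Spherical spreading from a point source gives a 20·log₁₀(r₂/r₁) drop.
L₂ = 91.7 − 20·log₁₀(60.3/5.6) = 91.7 − 20.643 = 71.06 dB.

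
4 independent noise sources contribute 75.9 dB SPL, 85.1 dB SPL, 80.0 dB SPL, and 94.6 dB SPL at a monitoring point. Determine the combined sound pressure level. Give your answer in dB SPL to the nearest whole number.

Incoherent sources combine by intensity addition: L_total = 10·log₁₀(Σ 10^(L_i/10)).
Σ 10^(L/10) = 10^(75.9/10) + 10^(85.1/10) + 10^(80.0/10) + 10^(94.6/10) = 3.347e+09.
L_total = 10·log₁₀(3.347e+09) = 95.25 dB SPL.

95 dB SPL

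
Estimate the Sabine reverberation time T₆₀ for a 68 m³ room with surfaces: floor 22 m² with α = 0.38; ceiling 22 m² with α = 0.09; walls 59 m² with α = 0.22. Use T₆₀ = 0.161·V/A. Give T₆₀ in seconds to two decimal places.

0.47 s

A = Σ Sᵢαᵢ = 22·0.38 + 22·0.09 + 59·0.22 = 23.32 m².
T₆₀ = 0.161 × 68 / 23.32 = 0.469 s.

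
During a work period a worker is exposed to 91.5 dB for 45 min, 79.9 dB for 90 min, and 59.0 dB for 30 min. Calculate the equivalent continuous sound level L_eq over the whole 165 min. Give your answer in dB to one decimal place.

The energy average is taken in the linear domain: L_eq = 10·log₁₀[(Σ tᵢ·10^(Lᵢ/10))/T], T = 165 min.
Σ tᵢ·10^(Lᵢ/10) = 45·10^(91.5/10) + 90·10^(79.9/10) + 30·10^(59.0/10) = 7.238e+10.
L_eq = 10·log₁₀(7.238e+10/165) = 86.42 dB.

86.4 dB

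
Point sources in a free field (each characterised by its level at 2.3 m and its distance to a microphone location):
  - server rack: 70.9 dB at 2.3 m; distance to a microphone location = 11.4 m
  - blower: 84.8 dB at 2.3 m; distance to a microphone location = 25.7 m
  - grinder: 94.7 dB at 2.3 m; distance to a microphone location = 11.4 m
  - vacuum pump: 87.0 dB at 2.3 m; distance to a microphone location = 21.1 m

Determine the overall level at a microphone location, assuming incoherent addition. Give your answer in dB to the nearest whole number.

81 dB

Apply inverse-square spreading to bring every level to the receiver, then sum 10^(L/10).
server rack: 70.9 − 20·log₁₀(11.4/2.3) = 70.9 − 13.90 = 57.00 dB.
blower: 84.8 − 20·log₁₀(25.7/2.3) = 84.8 − 20.96 = 63.84 dB.
grinder: 94.7 − 20·log₁₀(11.4/2.3) = 94.7 − 13.90 = 80.80 dB.
vacuum pump: 87.0 − 20·log₁₀(21.1/2.3) = 87.0 − 19.25 = 67.75 dB.
Σ 10^(L/10) = 1.290e+08 → L_total = 10·log₁₀(1.290e+08) = 81.11 dB.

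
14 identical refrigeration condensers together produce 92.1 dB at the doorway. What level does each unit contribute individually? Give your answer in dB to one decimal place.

14 equal contributions raise the level by 10·log₁₀ 14 = 11.461 dB, so each unit alone gives 92.1 − 11.461.

80.6 dB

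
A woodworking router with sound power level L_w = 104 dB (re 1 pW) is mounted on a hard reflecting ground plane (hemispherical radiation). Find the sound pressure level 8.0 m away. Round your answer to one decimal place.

78.0 dB

The power spreads over a hemisphere of area 2π·r², so L_p = L_w − 10·log₁₀(2π·r²).
2π·r² = 402.1 m², 10·log₁₀ of that is 26.044 dB.
L_p = 104 − 26.044 = 77.96 dB.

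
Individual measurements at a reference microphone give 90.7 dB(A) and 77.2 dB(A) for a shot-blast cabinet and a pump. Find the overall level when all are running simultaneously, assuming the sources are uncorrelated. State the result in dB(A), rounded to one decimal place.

90.9 dB(A)

Incoherent sources combine by intensity addition: L_total = 10·log₁₀(Σ 10^(L_i/10)).
Σ 10^(L/10) = 10^(90.7/10) + 10^(77.2/10) = 1.227e+09.
L_total = 10·log₁₀(1.227e+09) = 90.89 dB(A).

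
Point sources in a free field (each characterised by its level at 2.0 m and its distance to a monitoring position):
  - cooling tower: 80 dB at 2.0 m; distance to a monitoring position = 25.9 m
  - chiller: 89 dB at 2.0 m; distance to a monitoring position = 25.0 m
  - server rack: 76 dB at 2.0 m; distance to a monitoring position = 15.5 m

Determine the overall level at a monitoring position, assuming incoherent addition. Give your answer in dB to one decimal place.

Propagate each source to the receiver with L = L_ref − 20·log₁₀(r/r_ref), then add intensities.
cooling tower: 80 − 20·log₁₀(25.9/2.0) = 80 − 22.25 = 57.75 dB.
chiller: 89 − 20·log₁₀(25.0/2.0) = 89 − 21.94 = 67.06 dB.
server rack: 76 − 20·log₁₀(15.5/2.0) = 76 − 17.79 = 58.21 dB.
Σ 10^(L/10) = 6.343e+06 → L_total = 10·log₁₀(6.343e+06) = 68.02 dB.

68.0 dB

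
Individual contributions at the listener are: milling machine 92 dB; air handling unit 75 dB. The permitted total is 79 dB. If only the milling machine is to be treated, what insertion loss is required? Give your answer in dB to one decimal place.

15.2 dB

Everything except the milling machine sums to 10^(75/10) = 3.162e+07 in linear terms, 75.00 dB.
To meet 79 dB overall, the treated milling machine may contribute at most 10^(79/10) − 3.162e+07 = 4.781e+07, i.e. 76.80 dB.
Required insertion loss = 92 − 76.80 = 15.20 dB.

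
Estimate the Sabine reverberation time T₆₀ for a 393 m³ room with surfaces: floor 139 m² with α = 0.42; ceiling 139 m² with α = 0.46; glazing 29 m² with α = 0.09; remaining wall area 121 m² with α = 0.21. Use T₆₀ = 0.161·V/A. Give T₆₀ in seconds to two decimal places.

Summing Sᵢαᵢ: 139·0.42 + 139·0.46 + 29·0.09 + 121·0.21 = 150.34 m².
T₆₀ = 0.161 × 393 / 150.34 = 0.421 s.

0.42 s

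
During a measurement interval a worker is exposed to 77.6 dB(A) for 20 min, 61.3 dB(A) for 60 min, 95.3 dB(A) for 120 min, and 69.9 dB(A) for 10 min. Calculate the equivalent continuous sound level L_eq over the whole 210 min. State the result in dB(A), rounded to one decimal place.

Weight each interval's intensity by its duration and average over T = 210 min:
Σ tᵢ·10^(Lᵢ/10) = 20·10^(77.6/10) + 60·10^(61.3/10) + 120·10^(95.3/10) + 10·10^(69.9/10) = 4.079e+11.
L_eq = 10·log₁₀(4.079e+11/210) = 92.88 dB(A).

92.9 dB(A)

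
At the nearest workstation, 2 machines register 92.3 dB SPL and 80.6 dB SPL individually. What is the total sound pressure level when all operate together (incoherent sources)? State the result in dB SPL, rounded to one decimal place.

Incoherent sources combine by intensity addition: L_total = 10·log₁₀(Σ 10^(L_i/10)).
Σ 10^(L/10) = 10^(92.3/10) + 10^(80.6/10) = 1.813e+09.
L_total = 10·log₁₀(1.813e+09) = 92.58 dB SPL.

92.6 dB SPL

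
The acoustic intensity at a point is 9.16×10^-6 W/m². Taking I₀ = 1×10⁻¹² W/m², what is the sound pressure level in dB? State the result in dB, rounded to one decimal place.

69.6 dB

Dividing by I₀ shifts the exponent by 12: I/I₀ = 9.16×10^6.
L = 10·(0.9619 + 6) = 69.62 dB.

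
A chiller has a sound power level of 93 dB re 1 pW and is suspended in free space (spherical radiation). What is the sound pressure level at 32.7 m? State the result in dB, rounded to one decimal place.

51.7 dB

The power spreads over a sphere of area 4π·r², so L_p = L_w − 10·log₁₀(4π·r²).
4π·r² = 1.344e+04 m², 10·log₁₀ of that is 41.283 dB.
L_p = 93 − 41.283 = 51.72 dB.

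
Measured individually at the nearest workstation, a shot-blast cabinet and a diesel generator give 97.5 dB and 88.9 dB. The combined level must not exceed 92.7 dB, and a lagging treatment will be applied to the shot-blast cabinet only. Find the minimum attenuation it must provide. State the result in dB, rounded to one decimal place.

Fixed contribution from the other source: Σ 10^(L/10) = 10^(88.9/10) = 7.762e+08 (88.90 dB).
To meet 92.7 dB overall, the treated shot-blast cabinet may contribute at most 10^(92.7/10) − 7.762e+08 = 1.086e+09, i.e. 90.36 dB.
Required insertion loss = 97.5 − 90.36 = 7.14 dB.

7.1 dB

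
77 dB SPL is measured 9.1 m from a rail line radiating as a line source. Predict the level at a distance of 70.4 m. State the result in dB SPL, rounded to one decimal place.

Line-source attenuation: ΔL = 10·log₁₀(r₂/r₁) = 10·log₁₀(70.4/9.1) = 8.885 dB.
L₂ = 77 − 10·log₁₀(70.4/9.1) = 77 − 8.885 = 68.11 dB SPL.

68.1 dB SPL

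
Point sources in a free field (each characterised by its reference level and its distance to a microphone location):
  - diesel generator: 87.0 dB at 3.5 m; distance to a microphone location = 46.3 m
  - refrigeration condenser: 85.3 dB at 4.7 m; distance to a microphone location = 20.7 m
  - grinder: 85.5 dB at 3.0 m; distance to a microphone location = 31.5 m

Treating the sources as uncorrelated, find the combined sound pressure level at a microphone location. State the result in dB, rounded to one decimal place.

73.7 dB

Propagate each source to the receiver with L = L_ref − 20·log₁₀(r/r_ref), then add intensities.
diesel generator: 87.0 − 20·log₁₀(46.3/3.5) = 87.0 − 22.43 = 64.57 dB.
refrigeration condenser: 85.3 − 20·log₁₀(20.7/4.7) = 85.3 − 12.88 = 72.42 dB.
grinder: 85.5 − 20·log₁₀(31.5/3.0) = 85.5 − 20.42 = 65.08 dB.
Σ 10^(L/10) = 2.355e+07 → L_total = 10·log₁₀(2.355e+07) = 73.72 dB.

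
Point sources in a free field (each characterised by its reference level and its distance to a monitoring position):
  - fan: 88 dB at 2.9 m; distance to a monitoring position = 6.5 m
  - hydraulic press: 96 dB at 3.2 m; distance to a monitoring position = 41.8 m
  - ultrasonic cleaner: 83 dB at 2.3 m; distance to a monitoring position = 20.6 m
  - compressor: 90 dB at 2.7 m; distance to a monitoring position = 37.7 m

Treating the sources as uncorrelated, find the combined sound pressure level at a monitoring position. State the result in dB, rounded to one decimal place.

81.9 dB

Apply inverse-square spreading to bring every level to the receiver, then sum 10^(L/10).
fan: 88 − 20·log₁₀(6.5/2.9) = 88 − 7.01 = 80.99 dB.
hydraulic press: 96 − 20·log₁₀(41.8/3.2) = 96 − 22.32 = 73.68 dB.
ultrasonic cleaner: 83 − 20·log₁₀(20.6/2.3) = 83 − 19.04 = 63.96 dB.
compressor: 90 − 20·log₁₀(37.7/2.7) = 90 − 22.90 = 67.10 dB.
Σ 10^(L/10) = 1.565e+08 → L_total = 10·log₁₀(1.565e+08) = 81.95 dB.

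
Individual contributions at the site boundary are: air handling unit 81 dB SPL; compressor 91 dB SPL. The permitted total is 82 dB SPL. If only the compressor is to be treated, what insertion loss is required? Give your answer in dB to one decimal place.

15.9 dB

The untreated sources together contribute 10^(81/10) = 1.259e+08, i.e. 81.00 dB SPL.
The limit corresponds to 10^(82/10) = 1.585e+08; subtracting the fixed part leaves 3.260e+07 for the compressor, i.e. 75.13 dB SPL.
Required insertion loss = 91 − 75.13 = 15.87 dB.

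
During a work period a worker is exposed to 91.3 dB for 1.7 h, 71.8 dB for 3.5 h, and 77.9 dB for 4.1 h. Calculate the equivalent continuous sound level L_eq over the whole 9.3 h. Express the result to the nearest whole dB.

84 dB

The energy average is taken in the linear domain: L_eq = 10·log₁₀[(Σ tᵢ·10^(Lᵢ/10))/T], T = 9.3 h.
Σ tᵢ·10^(Lᵢ/10) = 1.7·10^(91.3/10) + 3.5·10^(71.8/10) + 4.1·10^(77.9/10) = 2.599e+09.
L_eq = 10·log₁₀(2.599e+09/9.3) = 84.46 dB.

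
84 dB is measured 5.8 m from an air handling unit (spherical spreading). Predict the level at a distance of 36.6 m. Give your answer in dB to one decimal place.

Spherical spreading from a point source gives a 20·log₁₀(r₂/r₁) drop.
L₂ = 84 − 20·log₁₀(36.6/5.8) = 84 − 16.001 = 68.00 dB.

68.0 dB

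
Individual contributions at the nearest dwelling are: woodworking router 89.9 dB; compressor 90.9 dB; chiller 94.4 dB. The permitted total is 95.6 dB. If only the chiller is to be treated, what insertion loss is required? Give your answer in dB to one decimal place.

Fixed contribution from the other sources: Σ 10^(L/10) = 10^(89.9/10) + 10^(90.9/10) = 2.208e+09 (93.44 dB).
The limit corresponds to 10^(95.6/10) = 3.631e+09; subtracting the fixed part leaves 1.423e+09 for the chiller, i.e. 91.53 dB.
Required insertion loss = 94.4 − 91.53 = 2.87 dB.

2.9 dB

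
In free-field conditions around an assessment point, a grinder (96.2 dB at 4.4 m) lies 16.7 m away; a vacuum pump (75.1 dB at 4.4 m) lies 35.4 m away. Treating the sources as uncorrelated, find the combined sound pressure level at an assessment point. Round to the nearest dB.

85 dB

First find each source's level at the receiver (point-source: −20·log₁₀(r/r_ref)), then combine on an intensity basis.
grinder: 96.2 − 20·log₁₀(16.7/4.4) = 96.2 − 11.59 = 84.61 dB.
vacuum pump: 75.1 − 20·log₁₀(35.4/4.4) = 75.1 − 18.11 = 56.99 dB.
Σ 10^(L/10) = 2.899e+08 → L_total = 10·log₁₀(2.899e+08) = 84.62 dB.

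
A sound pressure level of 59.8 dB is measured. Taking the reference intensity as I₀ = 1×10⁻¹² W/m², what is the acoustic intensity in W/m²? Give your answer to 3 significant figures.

I/I₀ = 10^(59.8/10) = 9.55e+05, so I = 9.55e+05 × 10⁻¹² W/m².

9.55e-07 W/m²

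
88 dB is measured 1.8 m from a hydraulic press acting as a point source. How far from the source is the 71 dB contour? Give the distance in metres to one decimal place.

Point-source spreading drops the level by 20·log₁₀(r₂/r₁); inverting, r₂/r₁ = 10^(ΔL/20).
r₂ = 1.8·10^((88−71)/20) = 1.8·10^(17.0/20) = 12.74 m.

12.7 m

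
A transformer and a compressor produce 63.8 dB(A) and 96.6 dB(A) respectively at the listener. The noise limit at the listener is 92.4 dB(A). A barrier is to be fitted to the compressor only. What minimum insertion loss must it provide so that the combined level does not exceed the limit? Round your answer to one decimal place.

Fixed contribution from the other source: Σ 10^(L/10) = 10^(63.8/10) = 2.399e+06 (63.80 dB(A)).
To meet 92.4 dB(A) overall, the treated compressor may contribute at most 10^(92.4/10) − 2.399e+06 = 1.735e+09, i.e. 92.39 dB(A).
Required insertion loss = 96.6 − 92.39 = 4.21 dB.

4.2 dB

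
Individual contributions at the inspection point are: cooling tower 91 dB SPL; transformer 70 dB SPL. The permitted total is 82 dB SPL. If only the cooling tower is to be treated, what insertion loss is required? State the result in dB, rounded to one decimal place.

Fixed contribution from the other source: Σ 10^(L/10) = 10^(70/10) = 1.000e+07 (70.00 dB SPL).
The limit corresponds to 10^(82/10) = 1.585e+08; subtracting the fixed part leaves 1.485e+08 for the cooling tower, i.e. 81.72 dB SPL.
Required insertion loss = 91 − 81.72 = 9.28 dB.

9.3 dB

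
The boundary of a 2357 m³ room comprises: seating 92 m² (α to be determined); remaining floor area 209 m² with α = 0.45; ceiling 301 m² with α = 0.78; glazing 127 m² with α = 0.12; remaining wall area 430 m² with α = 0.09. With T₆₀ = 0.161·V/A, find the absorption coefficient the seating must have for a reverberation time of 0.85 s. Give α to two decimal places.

From T₆₀ = 0.161·V/A, the target T₆₀ = 0.85 s needs A = 0.161·2357/0.85 = 446.44 m².
Absorption from the other surfaces = 209·0.45 + 301·0.78 + 127·0.12 + 430·0.09 = 382.77 m², so the seating must supply 63.67 m² over 92 m².
α = 63.67/92 = 0.692.

0.69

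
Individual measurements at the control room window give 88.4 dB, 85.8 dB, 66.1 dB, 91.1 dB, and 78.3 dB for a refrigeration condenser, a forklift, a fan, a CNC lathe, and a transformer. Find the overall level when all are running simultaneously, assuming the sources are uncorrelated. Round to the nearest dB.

Incoherent sources combine by intensity addition: L_total = 10·log₁₀(Σ 10^(L_i/10)).
Σ 10^(L/10) = 10^(88.4/10) + 10^(85.8/10) + 10^(66.1/10) + 10^(91.1/10) + 10^(78.3/10) = 2.432e+09.
L_total = 10·log₁₀(2.432e+09) = 93.86 dB.

94 dB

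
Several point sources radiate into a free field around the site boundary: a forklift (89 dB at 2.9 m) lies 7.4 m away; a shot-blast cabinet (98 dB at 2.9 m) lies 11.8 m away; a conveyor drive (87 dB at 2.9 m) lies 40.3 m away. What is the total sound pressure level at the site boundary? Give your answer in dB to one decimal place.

87.0 dB

Apply inverse-square spreading to bring every level to the receiver, then sum 10^(L/10).
forklift: 89 − 20·log₁₀(7.4/2.9) = 89 − 8.14 = 80.86 dB.
shot-blast cabinet: 98 − 20·log₁₀(11.8/2.9) = 98 − 12.19 = 85.81 dB.
conveyor drive: 87 − 20·log₁₀(40.3/2.9) = 87 − 22.86 = 64.14 dB.
Σ 10^(L/10) = 5.057e+08 → L_total = 10·log₁₀(5.057e+08) = 87.04 dB.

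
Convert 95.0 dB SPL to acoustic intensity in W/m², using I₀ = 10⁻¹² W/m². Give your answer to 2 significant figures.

0.0032 W/m²

I/I₀ = 10^(95.0/10) = 3.162e+09, so I = 3.162e+09 × 10⁻¹² W/m².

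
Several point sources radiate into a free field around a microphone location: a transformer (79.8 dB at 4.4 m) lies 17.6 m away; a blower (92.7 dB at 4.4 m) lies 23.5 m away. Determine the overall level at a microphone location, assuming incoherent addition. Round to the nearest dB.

79 dB

Apply inverse-square spreading to bring every level to the receiver, then sum 10^(L/10).
transformer: 79.8 − 20·log₁₀(17.6/4.4) = 79.8 − 12.04 = 67.76 dB.
blower: 92.7 − 20·log₁₀(23.5/4.4) = 92.7 − 14.55 = 78.15 dB.
Σ 10^(L/10) = 7.125e+07 → L_total = 10·log₁₀(7.125e+07) = 78.53 dB.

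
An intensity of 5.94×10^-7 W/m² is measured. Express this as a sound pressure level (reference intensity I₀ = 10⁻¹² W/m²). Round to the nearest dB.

L = 10·log₁₀(I/I₀) = 10·log₁₀(5.94×10^-7/10⁻¹²) = 10·log₁₀(5.94×10^5).
L = 10·(0.7738 + 5) = 57.74 dB.

58 dB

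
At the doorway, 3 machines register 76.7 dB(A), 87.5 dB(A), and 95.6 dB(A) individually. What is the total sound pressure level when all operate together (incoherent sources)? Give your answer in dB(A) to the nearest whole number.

For uncorrelated sources the intensities add, so convert each level to linear form, sum, and take 10·log₁₀ of the total.
Σ 10^(L/10) = 10^(76.7/10) + 10^(87.5/10) + 10^(95.6/10) = 4.240e+09.
L_total = 10·log₁₀(4.240e+09) = 96.27 dB(A).

96 dB(A)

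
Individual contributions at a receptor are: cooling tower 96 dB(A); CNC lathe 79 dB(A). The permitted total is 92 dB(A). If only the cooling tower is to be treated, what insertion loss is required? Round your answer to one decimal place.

Fixed contribution from the other source: Σ 10^(L/10) = 10^(79/10) = 7.943e+07 (79.00 dB(A)).
To meet 92 dB(A) overall, the treated cooling tower may contribute at most 10^(92/10) − 7.943e+07 = 1.505e+09, i.e. 91.78 dB(A).
Required insertion loss = 96 − 91.78 = 4.22 dB.

4.2 dB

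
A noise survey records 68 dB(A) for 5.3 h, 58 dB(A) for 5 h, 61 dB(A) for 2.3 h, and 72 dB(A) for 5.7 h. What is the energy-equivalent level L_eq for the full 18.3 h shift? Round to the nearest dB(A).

69 dB(A)

The energy average is taken in the linear domain: L_eq = 10·log₁₀[(Σ tᵢ·10^(Lᵢ/10))/T], T = 18.3 h.
Σ tᵢ·10^(Lᵢ/10) = 5.3·10^(68/10) + 5·10^(58/10) + 2.3·10^(61/10) + 5.7·10^(72/10) = 1.298e+08.
L_eq = 10·log₁₀(1.298e+08/18.3) = 68.51 dB(A).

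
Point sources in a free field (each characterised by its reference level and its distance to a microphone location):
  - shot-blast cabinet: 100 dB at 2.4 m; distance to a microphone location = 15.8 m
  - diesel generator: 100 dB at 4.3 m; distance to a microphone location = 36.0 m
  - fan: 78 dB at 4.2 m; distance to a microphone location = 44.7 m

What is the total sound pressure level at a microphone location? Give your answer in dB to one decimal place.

85.7 dB

First find each source's level at the receiver (point-source: −20·log₁₀(r/r_ref)), then combine on an intensity basis.
shot-blast cabinet: 100 − 20·log₁₀(15.8/2.4) = 100 − 16.37 = 83.63 dB.
diesel generator: 100 − 20·log₁₀(36.0/4.3) = 100 − 18.46 = 81.54 dB.
fan: 78 − 20·log₁₀(44.7/4.2) = 78 − 20.54 = 57.46 dB.
Σ 10^(L/10) = 3.740e+08 → L_total = 10·log₁₀(3.740e+08) = 85.73 dB.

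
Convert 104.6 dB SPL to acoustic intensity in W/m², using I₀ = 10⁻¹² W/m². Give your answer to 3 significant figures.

0.0288 W/m²

L = 10·log₁₀(I/I₀) ⇒ I = I₀·10^(L/10) = 10⁻¹² × 10^10.46.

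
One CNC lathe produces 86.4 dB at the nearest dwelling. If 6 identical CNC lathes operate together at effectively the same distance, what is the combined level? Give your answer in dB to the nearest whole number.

94 dB

With 6 equal, uncorrelated contributions the intensity is 6× that of one unit, giving a rise of 10·log₁₀ 6.
L_total = 86.4 + 10·log₁₀(6) = 86.4 + 7.782 = 94.18 dB.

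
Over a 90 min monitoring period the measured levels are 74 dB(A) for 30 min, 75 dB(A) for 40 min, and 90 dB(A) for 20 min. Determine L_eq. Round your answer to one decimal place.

83.9 dB(A)

The energy average is taken in the linear domain: L_eq = 10·log₁₀[(Σ tᵢ·10^(Lᵢ/10))/T], T = 90 min.
Σ tᵢ·10^(Lᵢ/10) = 30·10^(74/10) + 40·10^(75/10) + 20·10^(90/10) = 2.202e+10.
L_eq = 10·log₁₀(2.202e+10/90) = 83.89 dB(A).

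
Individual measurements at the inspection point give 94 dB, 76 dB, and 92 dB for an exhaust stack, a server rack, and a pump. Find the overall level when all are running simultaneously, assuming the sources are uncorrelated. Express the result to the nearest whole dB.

96 dB

For uncorrelated sources the intensities add, so convert each level to linear form, sum, and take 10·log₁₀ of the total.
Σ 10^(L/10) = 10^(94/10) + 10^(76/10) + 10^(92/10) = 4.137e+09.
L_total = 10·log₁₀(4.137e+09) = 96.17 dB.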